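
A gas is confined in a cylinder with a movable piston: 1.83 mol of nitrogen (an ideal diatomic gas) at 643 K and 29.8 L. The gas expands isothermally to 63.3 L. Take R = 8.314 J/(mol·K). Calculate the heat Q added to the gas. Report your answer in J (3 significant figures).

Q ≈ 7370 J

Isothermal ⇒ ΔU = 0, so Q = W = nRT ln(V₂/V₁).
Q = (1.83)(8.314)(643) ln(63.3/29.8) = 9783 × 0.7534 = 7370 J.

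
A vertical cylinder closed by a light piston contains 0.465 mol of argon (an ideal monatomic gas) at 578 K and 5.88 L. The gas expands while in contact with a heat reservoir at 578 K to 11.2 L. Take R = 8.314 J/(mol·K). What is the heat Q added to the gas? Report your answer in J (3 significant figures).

Q ≈ 1440 J

Isothermal ⇒ ΔU = 0, so Q = W = nRT ln(V₂/V₁).
Q = (0.465)(8.314)(578) ln(11.2/5.88) = 2235 × 0.6444 = 1440 J.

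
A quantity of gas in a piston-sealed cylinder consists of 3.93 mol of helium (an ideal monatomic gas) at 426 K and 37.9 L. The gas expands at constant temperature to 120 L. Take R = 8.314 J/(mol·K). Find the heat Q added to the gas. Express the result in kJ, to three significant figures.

Isothermal ⇒ ΔU = 0, so Q = W = nRT ln(V₂/V₁).
Q = (3.93)(8.314)(426) ln(120/37.9) = 13919 × 1.153 = 16042 J.

Q ≈ 16.0 kJ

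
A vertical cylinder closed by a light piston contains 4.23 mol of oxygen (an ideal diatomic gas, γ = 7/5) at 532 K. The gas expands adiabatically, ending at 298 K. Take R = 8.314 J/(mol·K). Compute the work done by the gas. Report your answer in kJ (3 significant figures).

W ≈ 20.6 kJ

Adiabatic ⇒ Q = 0, so W_by = −ΔU = nCᵥ(T₁ − T₂).
Cᵥ = 5R/2 = 20.79 J/(mol·K).
W = (4.23)(20.79)(532 − 298) = 20573 J.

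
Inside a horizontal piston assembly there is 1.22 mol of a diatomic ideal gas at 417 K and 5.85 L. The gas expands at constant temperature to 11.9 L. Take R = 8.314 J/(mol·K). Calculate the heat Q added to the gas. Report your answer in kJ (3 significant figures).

Q ≈ 3.00 kJ

Isothermal ⇒ ΔU = 0, so Q = W = nRT ln(V₂/V₁).
Q = (1.22)(8.314)(417) ln(11.9/5.85) = 4230 × 0.7101 = 3003 J.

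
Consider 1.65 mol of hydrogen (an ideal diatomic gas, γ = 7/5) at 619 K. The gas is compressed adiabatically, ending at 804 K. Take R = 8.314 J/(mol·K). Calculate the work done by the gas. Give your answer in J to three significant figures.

W ≈ -6340 J

Adiabatic ⇒ Q = 0, so W_by = −ΔU = nCᵥ(T₁ − T₂).
Cᵥ = 5R/2 = 20.79 J/(mol·K).
W = (1.65)(20.79)(619 − 804) = -6345 J.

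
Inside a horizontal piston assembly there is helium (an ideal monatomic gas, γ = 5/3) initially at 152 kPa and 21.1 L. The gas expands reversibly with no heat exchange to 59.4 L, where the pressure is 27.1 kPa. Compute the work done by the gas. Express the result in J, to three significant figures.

W ≈ 2400 J

Adiabatic: W = (P₁V₁ − P₂V₂)/(γ − 1) with γ = 5/3.
P₁V₁ = 3207 J, P₂V₂ = 1610 J.
W = (3207 − 1610) / 0.6667 = 2396 J.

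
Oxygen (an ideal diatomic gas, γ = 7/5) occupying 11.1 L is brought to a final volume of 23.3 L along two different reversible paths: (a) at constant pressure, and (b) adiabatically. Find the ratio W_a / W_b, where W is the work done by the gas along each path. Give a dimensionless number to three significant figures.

W_a / W_b ≈ 1.71

Path (a) isobaric: W = P₁(V₂ − V₁) → W_a/(P₁V₁) = 1.099.
Path (b) adiabatic: W = P₁V₁(1 − (V₁/V₂)^(γ−1))/(γ−1) → W_b/(P₁V₁) = 0.6417.
W_a / W_b = 1.099 / 0.6417 = 1.713.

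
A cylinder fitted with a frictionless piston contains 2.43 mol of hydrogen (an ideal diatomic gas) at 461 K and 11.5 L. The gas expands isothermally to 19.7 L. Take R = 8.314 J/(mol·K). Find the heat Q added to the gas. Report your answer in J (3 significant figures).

Q ≈ 5010 J

Isothermal ⇒ ΔU = 0, so Q = W = nRT ln(V₂/V₁).
Q = (2.43)(8.314)(461) ln(19.7/11.5) = 9314 × 0.5383 = 5013 J.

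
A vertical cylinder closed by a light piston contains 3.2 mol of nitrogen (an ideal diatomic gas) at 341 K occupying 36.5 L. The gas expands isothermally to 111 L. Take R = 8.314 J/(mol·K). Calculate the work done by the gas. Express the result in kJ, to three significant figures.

W ≈ 10.1 kJ

Isothermal: W = nRT ln(V₂/V₁).
W = (3.2)(8.314)(341) × ln(111/36.5)
  = 9072 × 1.112
W_by_gas = 10090 J.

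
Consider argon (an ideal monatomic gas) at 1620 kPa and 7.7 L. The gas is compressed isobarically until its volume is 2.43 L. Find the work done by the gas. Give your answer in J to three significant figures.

W ≈ -8540 J

Isobaric: W = P ΔV.
W = (1620 kPa)(2.43 − 7.7 L) = (1620)(-5.27) = -8537 J.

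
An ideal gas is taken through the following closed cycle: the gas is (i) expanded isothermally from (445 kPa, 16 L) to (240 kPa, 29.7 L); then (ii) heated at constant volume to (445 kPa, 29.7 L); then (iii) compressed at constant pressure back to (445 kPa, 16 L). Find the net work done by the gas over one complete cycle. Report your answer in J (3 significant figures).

Leg (i): W = PᵢVᵢ ln(V_f/Vᵢ) = (7120) ln(29.7/16) = 4404 J.
Leg (ii): W = 0.
Leg (iii): W = PΔV = (445)(16 − 29.7) = -6096 J.
W_net = 4404 − 6096 = -1692 J.

W_net ≈ -1690 J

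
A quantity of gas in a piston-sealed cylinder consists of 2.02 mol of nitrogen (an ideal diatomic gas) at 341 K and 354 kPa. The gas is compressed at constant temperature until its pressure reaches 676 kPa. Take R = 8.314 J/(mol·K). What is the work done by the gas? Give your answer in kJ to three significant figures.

Isothermal process: W = nRT ln(V₂/V₁) = nRT ln(P₁/P₂).
W = (2.02)(8.314)(341) × ln(354/676)
  = 5727 × ln(0.5237) = 5727 × -0.6469
W_by_gas = -3705 J.

W ≈ -3.70 kJ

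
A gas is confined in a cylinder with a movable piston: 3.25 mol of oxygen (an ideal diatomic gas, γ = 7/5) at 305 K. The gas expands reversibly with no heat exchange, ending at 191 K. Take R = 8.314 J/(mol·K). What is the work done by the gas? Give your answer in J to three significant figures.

Adiabatic ⇒ Q = 0, so W_by = −ΔU = nCᵥ(T₁ − T₂).
Cᵥ = 5R/2 = 20.79 J/(mol·K).
W = (3.25)(20.79)(305 − 191) = 7701 J.

W ≈ 7700 J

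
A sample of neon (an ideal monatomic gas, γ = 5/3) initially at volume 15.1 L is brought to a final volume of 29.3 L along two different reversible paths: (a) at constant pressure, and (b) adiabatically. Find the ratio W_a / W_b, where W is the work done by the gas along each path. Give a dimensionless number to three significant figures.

Path (a) isobaric: W = P₁(V₂ − V₁) → W_a/(P₁V₁) = 0.9404.
Path (b) adiabatic: W = P₁V₁(1 − (V₁/V₂)^(γ−1))/(γ−1) → W_b/(P₁V₁) = 0.5358.
W_a / W_b = 0.9404 / 0.5358 = 1.755.

W_a / W_b ≈ 1.76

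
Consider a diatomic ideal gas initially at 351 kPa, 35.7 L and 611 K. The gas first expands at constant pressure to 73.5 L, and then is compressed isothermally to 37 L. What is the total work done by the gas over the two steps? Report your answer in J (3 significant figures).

Step 1 (isobaric): W = PΔV = (351 kPa)(73.5 − 35.7 L) = 13268 J.
After step 1: P = 351 kPa, V = 73.5 L, T = 1258 K.
Step 2 (isothermal): W = P₁V₁ ln(V₂/V₁) = (25798) ln(37/73.5) = -17707 J.
W_total = 13268 − 17707 = -4439 J.

W_total ≈ -4440 J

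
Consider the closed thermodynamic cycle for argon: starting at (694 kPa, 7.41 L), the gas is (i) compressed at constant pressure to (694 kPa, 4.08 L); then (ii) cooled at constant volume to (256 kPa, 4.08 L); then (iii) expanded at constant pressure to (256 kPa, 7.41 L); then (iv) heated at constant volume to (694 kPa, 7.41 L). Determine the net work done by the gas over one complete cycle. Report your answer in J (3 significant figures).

W_net ≈ -1460 J

Constant-volume legs do no work.
W(i) = (694)(4.08 − 7.41) = -2311 J; W(iii) = (256)(7.41 − 4.08) = 852.5 J.
W_net = -2311 + 852.5 = -1459 J (the counter-clockwise enclosed area).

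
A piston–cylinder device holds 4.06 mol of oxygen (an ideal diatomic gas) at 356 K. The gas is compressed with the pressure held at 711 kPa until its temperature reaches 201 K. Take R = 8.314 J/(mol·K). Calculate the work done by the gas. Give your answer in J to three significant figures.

W ≈ -5230 J

Isobaric: W = P ΔV = nR ΔT.
W = (4.06)(8.314)(201 − 356) = -5232 J.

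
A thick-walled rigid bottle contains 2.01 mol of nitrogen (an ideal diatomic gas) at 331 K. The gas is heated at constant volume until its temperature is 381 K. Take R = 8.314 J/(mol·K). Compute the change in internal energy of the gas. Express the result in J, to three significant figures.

Constant volume ⇒ W = 0, so Q = ΔU = nCᵥΔT with Cᵥ = 5R/2 = 20.79 J/(mol·K).
ΔU = (2.01)(20.79)(381 − 331) = 2089 J.

ΔU ≈ 2090 J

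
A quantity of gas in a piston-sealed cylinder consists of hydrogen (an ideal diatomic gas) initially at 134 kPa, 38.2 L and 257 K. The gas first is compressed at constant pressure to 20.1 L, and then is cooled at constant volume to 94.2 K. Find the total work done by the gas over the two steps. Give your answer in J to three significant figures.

Step 1 (isobaric): W = PΔV = (134 kPa)(20.1 − 38.2 L) = -2425 J.
Step 2 (isochoric): W = 0 (constant volume).
W_total = -2425 + 0 = -2425 J.

W_total ≈ -2430 J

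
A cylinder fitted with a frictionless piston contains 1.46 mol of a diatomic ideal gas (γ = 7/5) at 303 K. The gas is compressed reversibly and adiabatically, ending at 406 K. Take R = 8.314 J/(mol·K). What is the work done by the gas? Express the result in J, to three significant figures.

W ≈ -3130 J

Adiabatic ⇒ Q = 0, so W_by = −ΔU = nCᵥ(T₁ − T₂).
Cᵥ = 5R/2 = 20.79 J/(mol·K).
W = (1.46)(20.79)(303 − 406) = -3126 J.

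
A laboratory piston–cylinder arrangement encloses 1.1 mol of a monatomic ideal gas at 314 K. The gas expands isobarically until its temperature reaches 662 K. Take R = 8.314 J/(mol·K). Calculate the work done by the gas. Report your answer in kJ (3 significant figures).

W ≈ 3.18 kJ

Isobaric: W = P ΔV = nR ΔT.
W = (1.1)(8.314)(662 − 314) = 3183 J.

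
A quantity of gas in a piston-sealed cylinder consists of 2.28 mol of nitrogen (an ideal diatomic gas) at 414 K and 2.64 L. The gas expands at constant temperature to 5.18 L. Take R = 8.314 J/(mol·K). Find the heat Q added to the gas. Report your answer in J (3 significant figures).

Isothermal ⇒ ΔU = 0, so Q = W = nRT ln(V₂/V₁).
Q = (2.28)(8.314)(414) ln(5.18/2.64) = 7848 × 0.674 = 5290 J.

Q ≈ 5290 J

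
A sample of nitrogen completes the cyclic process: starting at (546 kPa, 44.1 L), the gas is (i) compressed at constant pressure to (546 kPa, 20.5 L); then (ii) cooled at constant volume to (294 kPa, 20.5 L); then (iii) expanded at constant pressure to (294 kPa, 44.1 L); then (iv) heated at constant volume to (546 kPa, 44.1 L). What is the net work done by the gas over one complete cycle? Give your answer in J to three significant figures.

W_net ≈ -5950 J

Constant-volume legs do no work.
W(i) = (546)(20.5 − 44.1) = -12886 J; W(iii) = (294)(44.1 − 20.5) = 6938 J.
W_net = -12886 + 6938 = -5947 J (the counter-clockwise enclosed area).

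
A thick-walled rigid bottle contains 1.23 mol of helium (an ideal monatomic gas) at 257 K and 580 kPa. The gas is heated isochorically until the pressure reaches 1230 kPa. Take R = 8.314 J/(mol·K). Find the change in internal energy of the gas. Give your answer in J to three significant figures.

Constant volume ⇒ W = 0, so Q = ΔU = nCᵥΔT with Cᵥ = 3R/2 = 12.47 J/(mol·K).
At constant V, T₂/T₁ = P₂/P₁ ⇒ ΔT = T₁(P₂/P₁ − 1) = 257·(1230/580 − 1) = 288 K.
ΔU = (1.23)(12.47)(288) = 4418 J.

ΔU ≈ 4420 J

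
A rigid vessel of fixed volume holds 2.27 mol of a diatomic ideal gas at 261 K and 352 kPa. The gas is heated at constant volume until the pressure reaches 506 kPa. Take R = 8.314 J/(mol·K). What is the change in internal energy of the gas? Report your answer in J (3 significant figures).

ΔU ≈ 5390 J

Constant volume ⇒ W = 0, so Q = ΔU = nCᵥΔT with Cᵥ = 5R/2 = 20.79 J/(mol·K).
At constant V, T₂/T₁ = P₂/P₁ ⇒ ΔT = T₁(P₂/P₁ − 1) = 261·(506/352 − 1) = 114.2 K.
ΔU = (2.27)(20.79)(114.2) = 5388 J.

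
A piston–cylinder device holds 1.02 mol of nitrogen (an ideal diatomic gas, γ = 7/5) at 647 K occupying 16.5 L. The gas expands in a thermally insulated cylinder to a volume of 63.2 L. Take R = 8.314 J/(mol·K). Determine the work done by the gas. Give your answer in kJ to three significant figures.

W ≈ 5.70 kJ

Adiabatic: TV^(γ−1) = const with γ = 7/5.
T₂ = T₁ (V₁/V₂)^(γ−1) = 647 × (16.5/63.2)^0.4 = 647 × 0.5844 = 378.1 K.
W_by = nCᵥ(T₁ − T₂) = (1.02)(20.79)(647 − 378.1) = 5701 J.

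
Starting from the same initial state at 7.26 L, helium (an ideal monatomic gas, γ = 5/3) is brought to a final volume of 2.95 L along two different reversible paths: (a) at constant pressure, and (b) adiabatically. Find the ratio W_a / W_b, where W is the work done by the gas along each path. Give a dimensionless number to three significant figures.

W_a / W_b ≈ 0.481

Path (a) isobaric: W = P₁(V₂ − V₁) → W_a/(P₁V₁) = -0.5937.
Path (b) adiabatic: W = P₁V₁(1 − (V₁/V₂)^(γ−1))/(γ−1) → W_b/(P₁V₁) = -1.234.
W_a / W_b = -0.5937 / -1.234 = 0.481.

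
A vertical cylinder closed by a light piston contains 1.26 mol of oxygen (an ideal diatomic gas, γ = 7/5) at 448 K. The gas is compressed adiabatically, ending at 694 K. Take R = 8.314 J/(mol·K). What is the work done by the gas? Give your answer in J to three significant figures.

Adiabatic ⇒ Q = 0, so W_by = −ΔU = nCᵥ(T₁ − T₂).
Cᵥ = 5R/2 = 20.79 J/(mol·K).
W = (1.26)(20.79)(448 − 694) = -6443 J.

W ≈ -6440 J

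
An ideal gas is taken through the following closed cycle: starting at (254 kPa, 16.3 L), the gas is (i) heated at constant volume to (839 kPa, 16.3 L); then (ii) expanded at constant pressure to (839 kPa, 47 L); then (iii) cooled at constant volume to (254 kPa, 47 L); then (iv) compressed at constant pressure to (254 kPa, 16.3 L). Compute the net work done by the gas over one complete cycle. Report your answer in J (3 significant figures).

W_net ≈ 18000 J

Constant-volume legs do no work.
W(ii) = (839)(47 − 16.3) = 25757 J; W(iv) = (254)(16.3 − 47) = -7798 J.
W_net = 25757 − 7798 = 17960 J (the clockwise enclosed area).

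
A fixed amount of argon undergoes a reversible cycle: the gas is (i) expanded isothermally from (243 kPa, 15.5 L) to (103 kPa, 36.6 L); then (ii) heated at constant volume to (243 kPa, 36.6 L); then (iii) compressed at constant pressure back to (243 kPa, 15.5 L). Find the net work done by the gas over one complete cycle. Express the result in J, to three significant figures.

W_net ≈ -1890 J

Leg (i): W = PᵢVᵢ ln(V_f/Vᵢ) = (3766) ln(36.6/15.5) = 3236 J.
Leg (ii): W = 0.
Leg (iii): W = PΔV = (243)(15.5 − 36.6) = -5127 J.
W_net = 3236 − 5127 = -1891 J.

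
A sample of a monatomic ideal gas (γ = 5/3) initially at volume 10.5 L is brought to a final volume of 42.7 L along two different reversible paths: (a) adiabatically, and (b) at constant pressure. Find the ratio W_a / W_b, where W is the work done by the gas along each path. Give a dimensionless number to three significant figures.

Path (a) adiabatic: W = P₁V₁(1 − (V₁/V₂)^(γ−1))/(γ−1) → W_a/(P₁V₁) = 0.9112.
Path (b) isobaric: W = P₁(V₂ − V₁) → W_b/(P₁V₁) = 3.067.
W_a / W_b = 0.9112 / 3.067 = 0.2971.

W_a / W_b ≈ 0.297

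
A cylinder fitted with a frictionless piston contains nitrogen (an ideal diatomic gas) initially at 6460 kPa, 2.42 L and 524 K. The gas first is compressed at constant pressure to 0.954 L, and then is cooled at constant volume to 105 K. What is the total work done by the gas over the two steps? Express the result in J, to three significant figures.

Step 1 (isobaric): W = PΔV = (6460 kPa)(0.954 − 2.42 L) = -9470 J.
Step 2 (isochoric): W = 0 (constant volume).
W_total = -9470 + 0 = -9470 J.

W_total ≈ -9470 J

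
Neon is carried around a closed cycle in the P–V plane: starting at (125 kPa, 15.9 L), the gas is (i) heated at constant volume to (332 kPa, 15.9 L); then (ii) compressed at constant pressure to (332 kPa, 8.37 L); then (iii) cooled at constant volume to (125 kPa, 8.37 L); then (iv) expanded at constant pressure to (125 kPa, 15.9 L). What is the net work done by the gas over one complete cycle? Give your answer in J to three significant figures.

Constant-volume legs do no work.
W(ii) = (332)(8.37 − 15.9) = -2500 J; W(iv) = (125)(15.9 − 8.37) = 941.3 J.
W_net = -2500 + 941.3 = -1559 J (the counter-clockwise enclosed area).

W_net ≈ -1560 J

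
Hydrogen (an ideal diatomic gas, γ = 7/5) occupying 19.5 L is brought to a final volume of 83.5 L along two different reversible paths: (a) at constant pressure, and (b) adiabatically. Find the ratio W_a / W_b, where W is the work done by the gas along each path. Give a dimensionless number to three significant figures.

Path (a) isobaric: W = P₁(V₂ − V₁) → W_a/(P₁V₁) = 3.282.
Path (b) adiabatic: W = P₁V₁(1 − (V₁/V₂)^(γ−1))/(γ−1) → W_b/(P₁V₁) = 1.103.
W_a / W_b = 3.282 / 1.103 = 2.976.

W_a / W_b ≈ 2.98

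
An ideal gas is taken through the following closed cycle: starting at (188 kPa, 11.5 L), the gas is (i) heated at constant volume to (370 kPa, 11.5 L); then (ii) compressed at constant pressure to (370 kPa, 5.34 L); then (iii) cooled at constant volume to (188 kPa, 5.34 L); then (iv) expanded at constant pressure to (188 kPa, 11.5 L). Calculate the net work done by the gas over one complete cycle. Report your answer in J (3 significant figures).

W_net ≈ -1120 J

Constant-volume legs do no work.
W(ii) = (370)(5.34 − 11.5) = -2279 J; W(iv) = (188)(11.5 − 5.34) = 1158 J.
W_net = -2279 + 1158 = -1121 J (the counter-clockwise enclosed area).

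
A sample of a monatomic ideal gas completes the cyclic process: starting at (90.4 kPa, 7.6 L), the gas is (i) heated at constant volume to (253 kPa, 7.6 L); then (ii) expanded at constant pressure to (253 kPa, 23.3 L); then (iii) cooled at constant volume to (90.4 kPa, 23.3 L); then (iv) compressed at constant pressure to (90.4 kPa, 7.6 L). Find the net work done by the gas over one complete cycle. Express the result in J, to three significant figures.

Constant-volume legs do no work.
W(ii) = (253)(23.3 − 7.6) = 3972 J; W(iv) = (90.4)(7.6 − 23.3) = -1419 J.
W_net = 3972 − 1419 = 2553 J (the clockwise enclosed area).

W_net ≈ 2550 J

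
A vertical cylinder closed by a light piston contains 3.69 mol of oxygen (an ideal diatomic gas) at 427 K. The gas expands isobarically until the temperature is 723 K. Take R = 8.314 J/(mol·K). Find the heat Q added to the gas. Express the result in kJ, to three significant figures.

Isobaric: W = nRΔT = (3.69)(8.314)(296) = 9081 J.
ΔU = nCᵥΔT with Cᵥ = 5R/2: ΔU = (3.69)(20.79)(296) = 22702 J.
Q = ΔU + W = 22702 + 9081 = 31783 J.

Q ≈ 31.8 kJ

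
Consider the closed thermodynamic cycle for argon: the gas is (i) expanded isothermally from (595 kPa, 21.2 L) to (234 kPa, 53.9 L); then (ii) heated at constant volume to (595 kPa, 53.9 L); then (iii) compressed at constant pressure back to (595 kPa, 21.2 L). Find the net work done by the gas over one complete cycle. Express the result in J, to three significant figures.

Leg (i): W = PᵢVᵢ ln(V_f/Vᵢ) = (12614) ln(53.9/21.2) = 11770 J.
Leg (ii): W = 0.
Leg (iii): W = PΔV = (595)(21.2 − 53.9) = -19456 J.
W_net = 11770 − 19456 = -7686 J.

W_net ≈ -7690 J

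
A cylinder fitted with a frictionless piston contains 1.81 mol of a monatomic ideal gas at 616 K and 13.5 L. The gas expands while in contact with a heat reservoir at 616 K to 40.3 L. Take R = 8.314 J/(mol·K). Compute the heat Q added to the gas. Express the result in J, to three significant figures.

Isothermal ⇒ ΔU = 0, so Q = W = nRT ln(V₂/V₁).
Q = (1.81)(8.314)(616) ln(40.3/13.5) = 9270 × 1.094 = 10138 J.

Q ≈ 10100 J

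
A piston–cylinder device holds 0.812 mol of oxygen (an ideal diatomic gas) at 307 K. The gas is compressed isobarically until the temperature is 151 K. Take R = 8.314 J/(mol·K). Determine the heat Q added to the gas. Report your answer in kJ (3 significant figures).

Isobaric: W = nRΔT = (0.812)(8.314)(-156) = -1053 J.
ΔU = nCᵥΔT with Cᵥ = 5R/2: ΔU = (0.812)(20.79)(-156) = -2633 J.
Q = ΔU + W = -2633 − 1053 = -3686 J.

Q ≈ -3.69 kJ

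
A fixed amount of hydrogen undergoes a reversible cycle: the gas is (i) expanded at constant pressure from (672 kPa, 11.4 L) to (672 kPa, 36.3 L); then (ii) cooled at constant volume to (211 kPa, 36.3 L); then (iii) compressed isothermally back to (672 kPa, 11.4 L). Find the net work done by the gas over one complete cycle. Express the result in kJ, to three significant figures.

W_net ≈ 7.86 kJ

Leg (i): W = PΔV = (672)(36.3 − 11.4) = 16733 J.
Leg (ii): W = 0.
Leg (iii): W = PᵢVᵢ ln(V_f/Vᵢ) = (7659) ln(11.4/36.3) = -8871 J.
W_net = 16733 − 8871 = 7862 J.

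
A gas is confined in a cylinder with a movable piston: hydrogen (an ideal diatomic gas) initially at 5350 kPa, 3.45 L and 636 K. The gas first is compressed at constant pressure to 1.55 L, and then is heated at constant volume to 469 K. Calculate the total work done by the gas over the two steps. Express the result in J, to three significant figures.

Step 1 (isobaric): W = PΔV = (5350 kPa)(1.55 − 3.45 L) = -10165 J.
Step 2 (isochoric): W = 0 (constant volume).
W_total = -10165 + 0 = -10165 J.

W_total ≈ -10200 J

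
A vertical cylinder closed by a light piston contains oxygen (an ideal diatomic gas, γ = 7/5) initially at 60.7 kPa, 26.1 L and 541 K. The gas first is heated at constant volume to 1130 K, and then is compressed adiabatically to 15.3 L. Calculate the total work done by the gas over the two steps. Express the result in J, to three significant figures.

W_total ≈ -1970 J

Step 1 (isochoric): W = 0 (constant volume).
After step 1: P = 126.8 kPa (V unchanged).
Step 2 (adiabatic): W = (P₁V₁ − P₂V₂)/(γ−1) = (3309 − 4097)/0.4 = -1970 J.
W_total = 0 − 1970 = -1970 J.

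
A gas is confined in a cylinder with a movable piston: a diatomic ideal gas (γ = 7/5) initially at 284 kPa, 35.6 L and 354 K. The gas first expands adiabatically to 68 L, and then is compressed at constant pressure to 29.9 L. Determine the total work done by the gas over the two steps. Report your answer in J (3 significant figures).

Step 1 (adiabatic): W = (P₁V₁ − P₂V₂)/(γ−1) = (10110 − 7804)/0.4 = 5765 J.
After step 1: P = 114.8 kPa, V = 68 L, T = 273.3 K.
Step 2 (isobaric): W = PΔV = (114.8 kPa)(29.9 − 68 L) = -4373 J.
W_total = 5765 − 4373 = 1392 J.

W_total ≈ 1390 J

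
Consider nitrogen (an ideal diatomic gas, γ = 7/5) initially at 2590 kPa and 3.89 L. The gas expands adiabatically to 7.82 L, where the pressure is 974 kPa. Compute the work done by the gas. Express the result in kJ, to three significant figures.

Adiabatic: W = (P₁V₁ − P₂V₂)/(γ − 1) with γ = 7/5.
P₁V₁ = 10075 J, P₂V₂ = 7617 J.
W = (10075 − 7617) / 0.4 = 6146 J.

W ≈ 6.15 kJ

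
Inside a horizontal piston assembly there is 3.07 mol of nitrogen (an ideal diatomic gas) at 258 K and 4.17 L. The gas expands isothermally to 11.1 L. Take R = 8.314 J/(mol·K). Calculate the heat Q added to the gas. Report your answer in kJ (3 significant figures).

Q ≈ 6.45 kJ

Isothermal ⇒ ΔU = 0, so Q = W = nRT ln(V₂/V₁).
Q = (3.07)(8.314)(258) ln(11.1/4.17) = 6585 × 0.979 = 6447 J.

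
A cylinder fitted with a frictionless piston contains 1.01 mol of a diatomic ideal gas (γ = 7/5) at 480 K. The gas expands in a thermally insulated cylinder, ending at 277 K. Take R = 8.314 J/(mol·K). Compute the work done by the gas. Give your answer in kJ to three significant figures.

Adiabatic ⇒ Q = 0, so W_by = −ΔU = nCᵥ(T₁ − T₂).
Cᵥ = 5R/2 = 20.79 J/(mol·K).
W = (1.01)(20.79)(480 − 277) = 4262 J.

W ≈ 4.26 kJ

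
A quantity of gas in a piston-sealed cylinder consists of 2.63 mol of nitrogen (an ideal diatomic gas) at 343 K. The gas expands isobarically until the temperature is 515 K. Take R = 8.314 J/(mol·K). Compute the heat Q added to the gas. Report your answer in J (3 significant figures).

Q ≈ 13200 J

Isobaric: W = nRΔT = (2.63)(8.314)(172) = 3761 J.
ΔU = nCᵥΔT with Cᵥ = 5R/2: ΔU = (2.63)(20.79)(172) = 9402 J.
Q = ΔU + W = 9402 + 3761 = 13163 J.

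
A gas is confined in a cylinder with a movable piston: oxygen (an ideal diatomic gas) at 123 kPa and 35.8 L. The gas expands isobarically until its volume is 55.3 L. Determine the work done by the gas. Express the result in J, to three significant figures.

W ≈ 2400 J

Isobaric: W = P ΔV.
W = (123 kPa)(55.3 − 35.8 L) = (123)(19.5) = 2398 J.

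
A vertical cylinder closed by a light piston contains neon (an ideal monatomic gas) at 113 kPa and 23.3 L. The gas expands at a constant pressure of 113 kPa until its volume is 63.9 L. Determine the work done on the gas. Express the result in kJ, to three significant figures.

W ≈ -4.59 kJ

Isobaric: W = P ΔV.
W = (113 kPa)(63.9 − 23.3 L) = (113)(40.6) = 4588 J.
Work on gas = −W_by = -4588 J.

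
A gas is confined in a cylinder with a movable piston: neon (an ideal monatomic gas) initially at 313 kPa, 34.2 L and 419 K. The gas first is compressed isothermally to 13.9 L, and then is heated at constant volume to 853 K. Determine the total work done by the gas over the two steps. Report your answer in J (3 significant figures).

Step 1 (isothermal): W = P₁V₁ ln(V₂/V₁) = (10705) ln(13.9/34.2) = -9638 J.
Step 2 (isochoric): W = 0 (constant volume).
W_total = -9638 + 0 = -9638 J.

W_total ≈ -9640 J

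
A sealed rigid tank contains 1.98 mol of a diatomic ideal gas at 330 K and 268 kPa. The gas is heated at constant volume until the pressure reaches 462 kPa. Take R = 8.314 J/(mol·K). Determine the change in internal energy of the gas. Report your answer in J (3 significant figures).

Constant volume ⇒ W = 0, so Q = ΔU = nCᵥΔT with Cᵥ = 5R/2 = 20.79 J/(mol·K).
At constant V, T₂/T₁ = P₂/P₁ ⇒ ΔT = T₁(P₂/P₁ − 1) = 330·(462/268 − 1) = 238.9 K.
ΔU = (1.98)(20.79)(238.9) = 9831 J.

ΔU ≈ 9830 J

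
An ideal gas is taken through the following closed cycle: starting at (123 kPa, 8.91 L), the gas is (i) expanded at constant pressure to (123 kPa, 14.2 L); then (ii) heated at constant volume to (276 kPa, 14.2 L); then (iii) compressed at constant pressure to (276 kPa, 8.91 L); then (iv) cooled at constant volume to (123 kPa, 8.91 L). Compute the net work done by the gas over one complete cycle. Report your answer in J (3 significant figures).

W_net ≈ -809 J

Constant-volume legs do no work.
W(i) = (123)(14.2 − 8.91) = 650.7 J; W(iii) = (276)(8.91 − 14.2) = -1460 J.
W_net = 650.7 − 1460 = -809.4 J (the counter-clockwise enclosed area).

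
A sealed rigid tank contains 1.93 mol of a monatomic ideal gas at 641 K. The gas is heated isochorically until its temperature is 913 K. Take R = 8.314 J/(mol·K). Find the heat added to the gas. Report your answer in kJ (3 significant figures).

Constant volume ⇒ W = 0, so Q = ΔU = nCᵥΔT with Cᵥ = 3R/2 = 12.47 J/(mol·K).
ΔU = (1.93)(12.47)(913 − 641) = 6547 J.

Q ≈ 6.55 kJ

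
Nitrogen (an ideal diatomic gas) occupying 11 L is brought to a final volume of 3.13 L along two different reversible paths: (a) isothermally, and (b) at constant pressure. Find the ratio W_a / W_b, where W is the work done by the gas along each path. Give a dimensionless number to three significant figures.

Path (a) isothermal: W = P₁V₁ ln(V₂/V₁) → W_a/(P₁V₁) = -1.257.
Path (b) isobaric: W = P₁(V₂ − V₁) → W_b/(P₁V₁) = -0.7155.
W_a / W_b = -1.257 / -0.7155 = 1.757.

W_a / W_b ≈ 1.76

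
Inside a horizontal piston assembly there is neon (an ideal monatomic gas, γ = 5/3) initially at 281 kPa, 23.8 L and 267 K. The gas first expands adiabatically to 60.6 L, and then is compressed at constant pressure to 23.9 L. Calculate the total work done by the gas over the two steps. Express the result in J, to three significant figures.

W_total ≈ 2480 J

Step 1 (adiabatic): W = (P₁V₁ − P₂V₂)/(γ−1) = (6688 − 3587)/0.667 = 4652 J.
After step 1: P = 59.19 kPa, V = 60.6 L, T = 143.2 K.
Step 2 (isobaric): W = PΔV = (59.19 kPa)(23.9 − 60.6 L) = -2172 J.
W_total = 4652 − 2172 = 2480 J.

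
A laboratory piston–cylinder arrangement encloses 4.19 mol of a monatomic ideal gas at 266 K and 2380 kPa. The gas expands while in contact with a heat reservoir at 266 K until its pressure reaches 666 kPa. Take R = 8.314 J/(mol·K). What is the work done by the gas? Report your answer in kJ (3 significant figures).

Isothermal process: W = nRT ln(V₂/V₁) = nRT ln(P₁/P₂).
W = (4.19)(8.314)(266) × ln(2380/666)
  = 9266 × ln(3.574) = 9266 × 1.274
W_by_gas = 11801 J.

W ≈ 11.8 kJ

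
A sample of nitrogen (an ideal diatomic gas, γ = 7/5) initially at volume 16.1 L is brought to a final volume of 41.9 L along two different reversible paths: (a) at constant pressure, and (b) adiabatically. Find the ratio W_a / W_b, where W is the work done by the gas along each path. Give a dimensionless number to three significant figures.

Path (a) isobaric: W = P₁(V₂ − V₁) → W_a/(P₁V₁) = 1.602.
Path (b) adiabatic: W = P₁V₁(1 − (V₁/V₂)^(γ−1))/(γ−1) → W_b/(P₁V₁) = 0.7948.
W_a / W_b = 1.602 / 0.7948 = 2.016.

W_a / W_b ≈ 2.02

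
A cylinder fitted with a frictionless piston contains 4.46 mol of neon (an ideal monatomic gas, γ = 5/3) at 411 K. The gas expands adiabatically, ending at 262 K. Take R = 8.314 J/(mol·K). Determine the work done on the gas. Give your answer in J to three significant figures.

W ≈ -8290 J

Adiabatic ⇒ Q = 0, so W_by = −ΔU = nCᵥ(T₁ − T₂).
Cᵥ = 3R/2 = 12.47 J/(mol·K).
W = (4.46)(12.47)(411 − 262) = 8287 J.
Work on gas = −W_by = -8287 J.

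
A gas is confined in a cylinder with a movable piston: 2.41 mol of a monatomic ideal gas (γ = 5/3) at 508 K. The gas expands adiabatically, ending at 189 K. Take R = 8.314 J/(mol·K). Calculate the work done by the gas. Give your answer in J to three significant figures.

W ≈ 9590 J

Adiabatic ⇒ Q = 0, so W_by = −ΔU = nCᵥ(T₁ − T₂).
Cᵥ = 3R/2 = 12.47 J/(mol·K).
W = (2.41)(12.47)(508 − 189) = 9588 J.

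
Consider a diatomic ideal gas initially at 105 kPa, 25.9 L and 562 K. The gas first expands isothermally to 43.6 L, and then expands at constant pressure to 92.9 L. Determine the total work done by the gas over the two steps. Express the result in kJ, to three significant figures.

W_total ≈ 4.49 kJ

Step 1 (isothermal): W = P₁V₁ ln(V₂/V₁) = (2720) ln(43.6/25.9) = 1416 J.
After step 1: P = 62.37 kPa, V = 43.6 L, T = 562 K.
Step 2 (isobaric): W = PΔV = (62.37 kPa)(92.9 − 43.6 L) = 3075 J.
W_total = 1416 + 3075 = 4491 J.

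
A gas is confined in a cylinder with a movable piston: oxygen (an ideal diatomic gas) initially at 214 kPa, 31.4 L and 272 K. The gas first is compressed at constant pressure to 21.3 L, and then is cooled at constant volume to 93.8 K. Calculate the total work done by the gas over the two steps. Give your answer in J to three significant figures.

Step 1 (isobaric): W = PΔV = (214 kPa)(21.3 − 31.4 L) = -2161 J.
Step 2 (isochoric): W = 0 (constant volume).
W_total = -2161 + 0 = -2161 J.

W_total ≈ -2160 J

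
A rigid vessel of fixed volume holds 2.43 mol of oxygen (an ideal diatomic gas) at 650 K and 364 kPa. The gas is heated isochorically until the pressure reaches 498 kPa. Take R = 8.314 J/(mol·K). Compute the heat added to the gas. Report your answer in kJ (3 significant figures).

Q ≈ 12.1 kJ

Constant volume ⇒ W = 0, so Q = ΔU = nCᵥΔT with Cᵥ = 5R/2 = 20.79 J/(mol·K).
At constant V, T₂/T₁ = P₂/P₁ ⇒ ΔT = T₁(P₂/P₁ − 1) = 650·(498/364 − 1) = 239.3 K.
ΔU = (2.43)(20.79)(239.3) = 12086 J.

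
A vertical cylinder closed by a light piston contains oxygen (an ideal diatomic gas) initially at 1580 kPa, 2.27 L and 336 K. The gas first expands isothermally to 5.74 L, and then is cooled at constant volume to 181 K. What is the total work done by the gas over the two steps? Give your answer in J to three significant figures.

Step 1 (isothermal): W = P₁V₁ ln(V₂/V₁) = (3587) ln(5.74/2.27) = 3327 J.
Step 2 (isochoric): W = 0 (constant volume).
W_total = 3327 + 0 = 3327 J.

W_total ≈ 3330 J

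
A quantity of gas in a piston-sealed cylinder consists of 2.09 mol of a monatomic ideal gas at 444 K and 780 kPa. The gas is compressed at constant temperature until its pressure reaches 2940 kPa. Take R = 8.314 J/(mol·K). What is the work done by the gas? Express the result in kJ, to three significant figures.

W ≈ -10.2 kJ

Isothermal process: W = nRT ln(V₂/V₁) = nRT ln(P₁/P₂).
W = (2.09)(8.314)(444) × ln(780/2940)
  = 7715 × ln(0.2653) = 7715 × -1.327
W_by_gas = -10237 J.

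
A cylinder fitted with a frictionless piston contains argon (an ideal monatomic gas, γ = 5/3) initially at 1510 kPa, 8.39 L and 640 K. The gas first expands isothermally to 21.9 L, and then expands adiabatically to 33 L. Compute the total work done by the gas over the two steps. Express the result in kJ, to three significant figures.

W_total ≈ 16.7 kJ

Step 1 (isothermal): W = P₁V₁ ln(V₂/V₁) = (12669) ln(21.9/8.39) = 12155 J.
After step 1: P = 578.5 kPa, V = 21.9 L, T = 640 K.
Step 2 (adiabatic): W = (P₁V₁ − P₂V₂)/(γ−1) = (12669 − 9639)/0.667 = 4545 J.
W_total = 12155 + 4545 = 16700 J.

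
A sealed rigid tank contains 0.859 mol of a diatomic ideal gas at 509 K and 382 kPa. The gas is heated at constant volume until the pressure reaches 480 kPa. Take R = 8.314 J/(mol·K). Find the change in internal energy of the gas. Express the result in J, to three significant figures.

ΔU ≈ 2330 J

Constant volume ⇒ W = 0, so Q = ΔU = nCᵥΔT with Cᵥ = 5R/2 = 20.79 J/(mol·K).
At constant V, T₂/T₁ = P₂/P₁ ⇒ ΔT = T₁(P₂/P₁ − 1) = 509·(480/382 − 1) = 130.6 K.
ΔU = (0.859)(20.79)(130.6) = 2331 J.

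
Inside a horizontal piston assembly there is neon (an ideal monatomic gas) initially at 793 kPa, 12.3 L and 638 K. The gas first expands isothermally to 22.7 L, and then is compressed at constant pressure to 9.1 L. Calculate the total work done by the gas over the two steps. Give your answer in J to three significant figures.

Step 1 (isothermal): W = P₁V₁ ln(V₂/V₁) = (9754) ln(22.7/12.3) = 5977 J.
After step 1: P = 429.7 kPa, V = 22.7 L, T = 638 K.
Step 2 (isobaric): W = PΔV = (429.7 kPa)(9.1 − 22.7 L) = -5844 J.
W_total = 5977 − 5844 = 133.1 J.

W_total ≈ 133 J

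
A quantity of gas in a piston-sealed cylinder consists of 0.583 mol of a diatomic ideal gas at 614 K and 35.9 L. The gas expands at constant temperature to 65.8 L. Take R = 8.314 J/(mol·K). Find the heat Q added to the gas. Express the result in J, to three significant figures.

Isothermal ⇒ ΔU = 0, so Q = W = nRT ln(V₂/V₁).
Q = (0.583)(8.314)(614) ln(65.8/35.9) = 2976 × 0.6059 = 1803 J.

Q ≈ 1800 J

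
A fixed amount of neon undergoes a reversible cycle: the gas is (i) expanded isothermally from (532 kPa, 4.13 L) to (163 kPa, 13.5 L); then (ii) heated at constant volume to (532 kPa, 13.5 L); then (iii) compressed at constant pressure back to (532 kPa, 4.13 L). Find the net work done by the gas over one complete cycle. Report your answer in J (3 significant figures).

W_net ≈ -2380 J

Leg (i): W = PᵢVᵢ ln(V_f/Vᵢ) = (2197) ln(13.5/4.13) = 2602 J.
Leg (ii): W = 0.
Leg (iii): W = PΔV = (532)(4.13 − 13.5) = -4985 J.
W_net = 2602 − 4985 = -2382 J.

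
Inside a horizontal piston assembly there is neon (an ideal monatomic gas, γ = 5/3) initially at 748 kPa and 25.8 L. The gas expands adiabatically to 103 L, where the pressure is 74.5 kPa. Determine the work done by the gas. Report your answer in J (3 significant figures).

Adiabatic: W = (P₁V₁ − P₂V₂)/(γ − 1) with γ = 5/3.
P₁V₁ = 19298 J, P₂V₂ = 7674 J.
W = (19298 − 7674) / 0.6667 = 17437 J.

W ≈ 17400 J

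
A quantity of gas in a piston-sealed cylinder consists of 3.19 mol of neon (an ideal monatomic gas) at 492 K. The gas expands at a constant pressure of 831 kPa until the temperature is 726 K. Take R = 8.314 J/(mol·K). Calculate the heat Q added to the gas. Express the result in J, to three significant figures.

Isobaric: W = nRΔT = (3.19)(8.314)(234) = 6206 J.
ΔU = nCᵥΔT with Cᵥ = 3R/2: ΔU = (3.19)(12.47)(234) = 9309 J.
Q = ΔU + W = 9309 + 6206 = 15515 J.

Q ≈ 15500 J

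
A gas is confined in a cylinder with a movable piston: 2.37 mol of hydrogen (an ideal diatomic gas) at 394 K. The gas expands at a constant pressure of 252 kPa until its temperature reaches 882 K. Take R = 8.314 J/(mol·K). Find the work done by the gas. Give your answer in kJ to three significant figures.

W ≈ 9.62 kJ

Isobaric: W = P ΔV = nR ΔT.
W = (2.37)(8.314)(882 − 394) = 9616 J.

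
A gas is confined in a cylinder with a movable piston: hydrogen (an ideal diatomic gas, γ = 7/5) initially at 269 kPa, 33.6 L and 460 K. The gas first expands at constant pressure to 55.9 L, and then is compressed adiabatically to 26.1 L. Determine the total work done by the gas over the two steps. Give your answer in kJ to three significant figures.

W_total ≈ -7.39 kJ

Step 1 (isobaric): W = PΔV = (269 kPa)(55.9 − 33.6 L) = 5999 J.
After step 1: P = 269 kPa, V = 55.9 L, T = 765.3 K.
Step 2 (adiabatic): W = (P₁V₁ − P₂V₂)/(γ−1) = (15037 − 20393)/0.4 = -13389 J.
W_total = 5999 − 13389 = -7390 J.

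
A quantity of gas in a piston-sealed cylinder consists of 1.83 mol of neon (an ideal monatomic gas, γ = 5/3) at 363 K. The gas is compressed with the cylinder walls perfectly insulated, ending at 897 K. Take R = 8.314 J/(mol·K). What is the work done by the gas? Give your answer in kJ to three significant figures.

W ≈ -12.2 kJ

Adiabatic ⇒ Q = 0, so W_by = −ΔU = nCᵥ(T₁ − T₂).
Cᵥ = 3R/2 = 12.47 J/(mol·K).
W = (1.83)(12.47)(363 − 897) = -12187 J.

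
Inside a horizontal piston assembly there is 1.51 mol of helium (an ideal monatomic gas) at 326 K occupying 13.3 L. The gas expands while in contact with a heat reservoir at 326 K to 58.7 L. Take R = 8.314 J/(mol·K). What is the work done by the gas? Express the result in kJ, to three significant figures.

W ≈ 6.08 kJ

Isothermal: W = nRT ln(V₂/V₁).
W = (1.51)(8.314)(326) × ln(58.7/13.3)
  = 4093 × 1.485
W_by_gas = 6076 J.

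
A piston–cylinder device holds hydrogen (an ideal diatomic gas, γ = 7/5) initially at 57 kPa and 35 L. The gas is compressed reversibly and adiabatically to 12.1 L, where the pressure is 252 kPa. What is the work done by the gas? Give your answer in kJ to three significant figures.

W ≈ -2.64 kJ

Adiabatic: W = (P₁V₁ − P₂V₂)/(γ − 1) with γ = 7/5.
P₁V₁ = 1995 J, P₂V₂ = 3049 J.
W = (1995 − 3049) / 0.4 = -2636 J.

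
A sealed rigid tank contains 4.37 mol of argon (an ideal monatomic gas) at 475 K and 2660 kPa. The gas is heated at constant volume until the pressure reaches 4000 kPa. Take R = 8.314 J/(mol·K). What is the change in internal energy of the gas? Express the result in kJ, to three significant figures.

Constant volume ⇒ W = 0, so Q = ΔU = nCᵥΔT with Cᵥ = 3R/2 = 12.47 J/(mol·K).
At constant V, T₂/T₁ = P₂/P₁ ⇒ ΔT = T₁(P₂/P₁ − 1) = 475·(4000/2660 − 1) = 239.3 K.
ΔU = (4.37)(12.47)(239.3) = 13041 J.

ΔU ≈ 13.0 kJ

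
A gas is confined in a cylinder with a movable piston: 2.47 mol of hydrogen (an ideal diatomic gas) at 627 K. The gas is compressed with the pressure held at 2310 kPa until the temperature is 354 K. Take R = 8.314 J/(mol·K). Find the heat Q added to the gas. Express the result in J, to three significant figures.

Isobaric: W = nRΔT = (2.47)(8.314)(-273) = -5606 J.
ΔU = nCᵥΔT with Cᵥ = 5R/2: ΔU = (2.47)(20.79)(-273) = -14016 J.
Q = ΔU + W = -14016 − 5606 = -19622 J.

Q ≈ -19600 J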